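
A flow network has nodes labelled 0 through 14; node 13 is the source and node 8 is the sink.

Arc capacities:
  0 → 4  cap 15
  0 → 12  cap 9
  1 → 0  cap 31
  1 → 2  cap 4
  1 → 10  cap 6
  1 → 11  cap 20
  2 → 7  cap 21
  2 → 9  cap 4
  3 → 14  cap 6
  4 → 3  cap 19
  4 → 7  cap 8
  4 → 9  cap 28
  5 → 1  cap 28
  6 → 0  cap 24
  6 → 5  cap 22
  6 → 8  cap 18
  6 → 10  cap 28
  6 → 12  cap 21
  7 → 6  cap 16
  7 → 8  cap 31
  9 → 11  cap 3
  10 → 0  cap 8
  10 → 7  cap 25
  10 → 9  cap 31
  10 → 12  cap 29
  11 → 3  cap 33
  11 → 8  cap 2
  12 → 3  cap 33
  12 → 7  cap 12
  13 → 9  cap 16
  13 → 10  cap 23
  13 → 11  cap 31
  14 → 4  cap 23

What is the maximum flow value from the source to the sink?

Maximum flow value: 31

augment #1: 13→11→8 bottleneck 2, total now 2
augment #2: 13→10→7→8 bottleneck 23, total now 25
augment #3: 13→11→3→14→4→7→8 bottleneck 6, total now 31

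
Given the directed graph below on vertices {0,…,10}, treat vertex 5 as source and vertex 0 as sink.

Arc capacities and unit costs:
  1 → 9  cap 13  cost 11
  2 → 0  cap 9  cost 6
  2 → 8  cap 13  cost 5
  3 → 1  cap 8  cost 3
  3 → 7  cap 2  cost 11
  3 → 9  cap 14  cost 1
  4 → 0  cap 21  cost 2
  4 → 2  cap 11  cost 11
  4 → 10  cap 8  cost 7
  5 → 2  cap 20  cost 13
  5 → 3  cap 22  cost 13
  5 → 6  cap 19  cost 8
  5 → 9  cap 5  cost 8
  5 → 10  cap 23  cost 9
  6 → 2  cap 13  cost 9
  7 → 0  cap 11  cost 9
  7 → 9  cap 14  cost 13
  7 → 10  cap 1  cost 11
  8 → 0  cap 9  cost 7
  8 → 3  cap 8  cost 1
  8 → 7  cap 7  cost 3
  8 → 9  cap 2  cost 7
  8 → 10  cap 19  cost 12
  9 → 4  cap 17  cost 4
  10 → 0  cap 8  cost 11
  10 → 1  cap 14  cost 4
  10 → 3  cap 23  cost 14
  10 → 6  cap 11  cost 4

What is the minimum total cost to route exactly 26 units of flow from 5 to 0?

Minimum cost for 26 units: 481

shortest-cost path #1: 5→9→4→0 push 5 @ unit cost 14 (adds 70)
shortest-cost path #2: 5→2→0 push 9 @ unit cost 19 (adds 171)
shortest-cost path #3: 5→10→0 push 8 @ unit cost 20 (adds 160)
shortest-cost path #4: 5→3→9→4→0 push 4 @ unit cost 20 (adds 80)
total cost = 481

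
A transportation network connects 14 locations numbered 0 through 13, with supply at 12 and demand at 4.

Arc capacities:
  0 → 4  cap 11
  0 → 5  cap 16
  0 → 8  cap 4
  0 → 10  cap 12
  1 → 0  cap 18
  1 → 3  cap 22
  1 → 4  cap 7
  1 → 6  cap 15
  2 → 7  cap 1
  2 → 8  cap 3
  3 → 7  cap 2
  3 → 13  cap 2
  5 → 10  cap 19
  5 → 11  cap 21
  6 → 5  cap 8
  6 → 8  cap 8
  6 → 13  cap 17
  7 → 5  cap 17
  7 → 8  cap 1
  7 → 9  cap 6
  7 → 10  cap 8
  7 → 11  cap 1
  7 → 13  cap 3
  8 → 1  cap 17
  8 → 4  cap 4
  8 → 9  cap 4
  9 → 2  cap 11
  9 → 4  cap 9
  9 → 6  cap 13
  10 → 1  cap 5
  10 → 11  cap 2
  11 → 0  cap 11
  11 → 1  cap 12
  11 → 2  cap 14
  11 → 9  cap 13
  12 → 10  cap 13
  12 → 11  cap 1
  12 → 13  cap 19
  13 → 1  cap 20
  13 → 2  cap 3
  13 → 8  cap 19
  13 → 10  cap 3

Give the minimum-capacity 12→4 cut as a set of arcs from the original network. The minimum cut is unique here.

augment #1: 12→10→1→4 push 5
augment #2: 12→11→0→4 push 1
augment #3: 12→13→1→4 push 2
augment #4: 12→13→8→4 push 4
augment #5: 12→10→11→0→4 push 2
augment #6: 12→13→1→0→4 push 8
augment #7: 12→13→8→9→4 push 4
augment #8: 12→13→2→7→9→4 push 1
max flow = 27; residual-reachable set from 12 gives S-side
cut edges (S→T): {(10,1), (10,11), (12,11), (12,13)} total cap 27

Min-cut arcs: {(10,1), (10,11), (12,11), (12,13)} (total capacity 27)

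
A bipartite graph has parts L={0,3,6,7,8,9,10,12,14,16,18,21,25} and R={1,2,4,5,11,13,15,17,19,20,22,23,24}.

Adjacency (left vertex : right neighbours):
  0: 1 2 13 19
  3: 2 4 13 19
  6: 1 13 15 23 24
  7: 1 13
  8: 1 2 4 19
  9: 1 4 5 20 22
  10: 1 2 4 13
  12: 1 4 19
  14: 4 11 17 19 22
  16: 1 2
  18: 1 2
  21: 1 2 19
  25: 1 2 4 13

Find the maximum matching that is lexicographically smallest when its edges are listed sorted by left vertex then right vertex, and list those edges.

|M| = 8 (so the lex-smallest maximum matching has 8 edges)
process left vertices in ascending order; for each, take the smallest-labelled available neighbour that still permits 8 edges overall, or leave it unmatched if none does
lex-smallest matching: {0-1, 3-2, 6-15, 7-13, 8-4, 9-5, 12-19, 14-11}

Lex-smallest maximum matching: {(0,1), (3,2), (6,15), (7,13), (8,4), (9,5), (12,19), (14,11)}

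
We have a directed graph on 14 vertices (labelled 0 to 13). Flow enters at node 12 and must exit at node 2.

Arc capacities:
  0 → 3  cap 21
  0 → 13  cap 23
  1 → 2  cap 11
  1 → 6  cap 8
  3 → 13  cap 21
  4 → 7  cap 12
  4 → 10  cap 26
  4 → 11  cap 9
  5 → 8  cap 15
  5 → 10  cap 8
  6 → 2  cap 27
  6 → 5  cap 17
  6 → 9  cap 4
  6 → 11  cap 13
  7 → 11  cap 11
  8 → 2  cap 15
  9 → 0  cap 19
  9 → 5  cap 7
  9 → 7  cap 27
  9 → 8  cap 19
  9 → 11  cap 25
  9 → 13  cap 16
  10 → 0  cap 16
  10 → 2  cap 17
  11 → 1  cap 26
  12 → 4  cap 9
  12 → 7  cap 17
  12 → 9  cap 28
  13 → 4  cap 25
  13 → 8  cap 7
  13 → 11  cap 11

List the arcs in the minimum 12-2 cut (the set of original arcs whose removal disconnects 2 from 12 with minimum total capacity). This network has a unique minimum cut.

augment #1: 12→4→10→2 push 9
augment #2: 12→9→8→2 push 15
augment #3: 12→7→11→1→2 push 11
augment #4: 12→9→5→10→2 push 7
augment #5: 12→9→11→1→6→2 push 6
max flow = 48; residual-reachable set from 12 gives S-side
cut edges (S→T): {(7,11), (12,4), (12,9)} total cap 48

Min-cut arcs: {(7,11), (12,4), (12,9)} (total capacity 48)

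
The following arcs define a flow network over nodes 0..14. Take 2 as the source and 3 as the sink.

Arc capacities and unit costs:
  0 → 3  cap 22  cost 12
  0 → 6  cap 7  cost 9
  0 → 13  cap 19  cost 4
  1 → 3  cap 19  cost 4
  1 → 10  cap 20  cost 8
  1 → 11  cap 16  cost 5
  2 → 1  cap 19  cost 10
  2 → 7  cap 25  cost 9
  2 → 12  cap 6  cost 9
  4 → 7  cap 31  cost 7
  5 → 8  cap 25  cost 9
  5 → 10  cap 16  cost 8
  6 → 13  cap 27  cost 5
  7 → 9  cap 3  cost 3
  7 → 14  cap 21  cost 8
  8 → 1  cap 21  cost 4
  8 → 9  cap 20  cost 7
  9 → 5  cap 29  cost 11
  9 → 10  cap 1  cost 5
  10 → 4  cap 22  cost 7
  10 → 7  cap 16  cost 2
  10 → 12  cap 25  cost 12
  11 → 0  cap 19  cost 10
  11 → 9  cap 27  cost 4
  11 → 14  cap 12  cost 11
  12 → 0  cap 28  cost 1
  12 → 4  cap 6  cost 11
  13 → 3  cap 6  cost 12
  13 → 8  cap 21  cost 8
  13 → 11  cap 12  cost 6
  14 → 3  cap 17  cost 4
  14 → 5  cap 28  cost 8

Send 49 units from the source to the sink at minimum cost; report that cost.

shortest-cost path #1: 2→1→3 push 19 @ unit cost 14 (adds 266)
shortest-cost path #2: 2→7→14→3 push 17 @ unit cost 21 (adds 357)
shortest-cost path #3: 2→12→0→3 push 6 @ unit cost 22 (adds 132)
shortest-cost path #4: 2→7→9→10→12→0→3 push 1 @ unit cost 42 (adds 42)
shortest-cost path #5: 2→7→9→5→10→12→0→3 push 2 @ unit cost 56 (adds 112)
shortest-cost path #6: 2→7→14→5→10→12→0→3 push 4 @ unit cost 58 (adds 232)
total cost = 1141

Minimum cost for 49 units: 1141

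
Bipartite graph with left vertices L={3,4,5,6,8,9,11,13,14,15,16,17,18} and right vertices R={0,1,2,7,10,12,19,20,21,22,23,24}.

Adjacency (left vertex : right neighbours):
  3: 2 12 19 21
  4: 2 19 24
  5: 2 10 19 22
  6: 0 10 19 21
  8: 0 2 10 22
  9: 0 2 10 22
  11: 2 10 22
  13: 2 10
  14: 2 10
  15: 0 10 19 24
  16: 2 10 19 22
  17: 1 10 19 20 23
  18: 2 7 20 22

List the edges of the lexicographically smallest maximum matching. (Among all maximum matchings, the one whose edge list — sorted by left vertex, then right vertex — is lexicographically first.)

Lex-smallest maximum matching: {(3,12), (4,2), (5,10), (6,21), (8,0), (9,22), (15,24), (16,19), (17,1), (18,7)}

|M| = 10 (so the lex-smallest maximum matching has 10 edges)
process left vertices in ascending order; for each, take the smallest-labelled available neighbour that still permits 10 edges overall, or leave it unmatched if none does
lex-smallest matching: {3-12, 4-2, 5-10, 6-21, 8-0, 9-22, 15-24, 16-19, 17-1, 18-7}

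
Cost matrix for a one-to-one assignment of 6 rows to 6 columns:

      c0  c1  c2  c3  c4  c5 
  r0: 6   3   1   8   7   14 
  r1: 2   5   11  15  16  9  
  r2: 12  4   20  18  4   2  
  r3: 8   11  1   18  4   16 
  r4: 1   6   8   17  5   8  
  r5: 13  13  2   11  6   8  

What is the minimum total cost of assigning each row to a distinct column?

optimal assignment: row0→col3 (cost 8), row1→col1 (cost 5), row2→col5 (cost 2), row3→col4 (cost 4), row4→col0 (cost 1), row5→col2 (cost 2)
total = 8 + 5 + 2 + 4 + 1 + 2 = 22

Minimum assignment cost: 22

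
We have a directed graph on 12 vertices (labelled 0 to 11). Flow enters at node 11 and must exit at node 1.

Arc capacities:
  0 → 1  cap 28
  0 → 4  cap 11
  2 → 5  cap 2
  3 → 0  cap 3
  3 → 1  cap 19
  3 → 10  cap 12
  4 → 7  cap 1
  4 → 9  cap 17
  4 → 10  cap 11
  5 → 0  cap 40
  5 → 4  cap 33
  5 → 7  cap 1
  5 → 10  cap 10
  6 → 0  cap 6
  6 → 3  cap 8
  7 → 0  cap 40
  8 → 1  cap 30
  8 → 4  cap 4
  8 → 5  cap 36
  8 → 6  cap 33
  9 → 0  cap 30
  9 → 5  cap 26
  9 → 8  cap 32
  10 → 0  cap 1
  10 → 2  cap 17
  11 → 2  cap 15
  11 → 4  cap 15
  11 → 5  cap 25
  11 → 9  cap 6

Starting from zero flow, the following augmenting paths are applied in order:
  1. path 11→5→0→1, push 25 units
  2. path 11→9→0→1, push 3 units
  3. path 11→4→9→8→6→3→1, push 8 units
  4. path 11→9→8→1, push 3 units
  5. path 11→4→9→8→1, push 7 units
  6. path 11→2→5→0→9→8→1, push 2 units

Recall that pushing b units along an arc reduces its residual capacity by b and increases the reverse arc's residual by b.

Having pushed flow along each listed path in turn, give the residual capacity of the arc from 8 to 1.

after path 1 (11→5→0→1, push 25): res(8,1)=30
after path 2 (11→9→0→1, push 3): res(8,1)=30
after path 3 (11→4→9→8→6→3→1, push 8): res(8,1)=30
after path 4 (11→9→8→1, push 3): res(8,1)=27
after path 5 (11→4→9→8→1, push 7): res(8,1)=20
after path 6 (11→2→5→0→9→8→1, push 2): res(8,1)=18

Residual capacity of (8,1): 18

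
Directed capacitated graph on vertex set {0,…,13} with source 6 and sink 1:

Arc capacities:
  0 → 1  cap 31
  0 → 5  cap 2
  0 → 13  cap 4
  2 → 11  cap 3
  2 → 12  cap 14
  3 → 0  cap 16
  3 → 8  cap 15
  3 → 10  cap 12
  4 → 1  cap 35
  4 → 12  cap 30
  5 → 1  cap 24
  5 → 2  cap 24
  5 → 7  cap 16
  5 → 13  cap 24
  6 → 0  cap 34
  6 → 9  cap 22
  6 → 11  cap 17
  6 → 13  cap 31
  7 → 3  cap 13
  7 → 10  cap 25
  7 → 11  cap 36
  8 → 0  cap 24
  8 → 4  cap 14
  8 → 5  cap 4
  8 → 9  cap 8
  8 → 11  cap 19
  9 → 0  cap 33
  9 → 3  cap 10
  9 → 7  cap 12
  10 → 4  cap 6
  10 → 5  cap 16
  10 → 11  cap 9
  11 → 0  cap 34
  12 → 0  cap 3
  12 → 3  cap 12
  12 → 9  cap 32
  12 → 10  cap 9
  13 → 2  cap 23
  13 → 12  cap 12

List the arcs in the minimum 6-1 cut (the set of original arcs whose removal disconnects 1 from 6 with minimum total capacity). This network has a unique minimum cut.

Min-cut arcs: {(0,1), (0,5), (3,8), (10,4), (10,5)} (total capacity 70)

augment #1: 6→0→1 push 31
augment #2: 6→0→5→1 push 2
augment #3: 6→9→3→8→4→1 push 10
augment #4: 6→9→7→10→4→1 push 6
augment #5: 6→9→7→10→5→1 push 6
augment #6: 6→13→12→10→5→1 push 9
augment #7: 6→13→12→3→8→4→1 push 3
augment #8: 6→13→2→12→3→8→4→1 push 1
augment #9: 6→13→2→12→3→8→5→1 push 1
augment #10: 6→13→2→12→3→10→5→1 push 1
max flow = 70; residual-reachable set from 6 gives S-side
cut edges (S→T): {(0,1), (0,5), (3,8), (10,4), (10,5)} total cap 70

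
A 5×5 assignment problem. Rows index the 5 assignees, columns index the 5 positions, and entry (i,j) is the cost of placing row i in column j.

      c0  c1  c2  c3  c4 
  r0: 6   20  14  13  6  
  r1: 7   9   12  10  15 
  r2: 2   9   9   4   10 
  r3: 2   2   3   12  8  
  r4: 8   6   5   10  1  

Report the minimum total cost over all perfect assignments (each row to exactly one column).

Minimum assignment cost: 23

optimal assignment: row0→col0 (cost 6), row1→col1 (cost 9), row2→col3 (cost 4), row3→col2 (cost 3), row4→col4 (cost 1)
total = 6 + 9 + 4 + 3 + 1 = 23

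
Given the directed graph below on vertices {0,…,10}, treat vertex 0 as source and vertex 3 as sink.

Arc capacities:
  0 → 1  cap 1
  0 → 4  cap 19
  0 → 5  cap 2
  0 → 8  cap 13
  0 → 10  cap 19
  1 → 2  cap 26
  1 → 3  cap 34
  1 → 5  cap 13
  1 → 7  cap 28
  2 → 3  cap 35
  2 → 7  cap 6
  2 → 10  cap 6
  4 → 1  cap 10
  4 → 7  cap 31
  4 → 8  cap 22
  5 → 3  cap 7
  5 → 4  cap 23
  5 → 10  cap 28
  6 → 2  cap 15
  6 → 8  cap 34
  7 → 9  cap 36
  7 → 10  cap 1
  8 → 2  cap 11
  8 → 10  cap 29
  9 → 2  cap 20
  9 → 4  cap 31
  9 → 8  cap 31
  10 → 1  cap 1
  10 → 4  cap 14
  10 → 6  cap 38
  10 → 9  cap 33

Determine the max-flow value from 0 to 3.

augment #1: 0→1→3 bottleneck 1, total now 1
augment #2: 0→5→3 bottleneck 2, total now 3
augment #3: 0→4→1→3 bottleneck 10, total now 13
augment #4: 0→8→2→3 bottleneck 11, total now 24
augment #5: 0→10→1→3 bottleneck 1, total now 25
augment #6: 0→10→6→2→3 bottleneck 15, total now 40
augment #7: 0→10→9→2→3 bottleneck 3, total now 43
augment #8: 0→4→7→9→2→3 bottleneck 6, total now 49

Maximum flow value: 49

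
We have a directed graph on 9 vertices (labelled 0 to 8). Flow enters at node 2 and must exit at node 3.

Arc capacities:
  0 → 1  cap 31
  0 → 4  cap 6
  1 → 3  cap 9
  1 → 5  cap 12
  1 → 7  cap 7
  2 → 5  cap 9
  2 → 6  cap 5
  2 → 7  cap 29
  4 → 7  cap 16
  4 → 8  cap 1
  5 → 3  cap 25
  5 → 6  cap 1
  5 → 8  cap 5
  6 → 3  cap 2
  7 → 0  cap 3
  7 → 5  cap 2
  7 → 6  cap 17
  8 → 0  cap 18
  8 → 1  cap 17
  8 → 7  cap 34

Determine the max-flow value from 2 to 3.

Maximum flow value: 16

augment #1: 2→5→3 bottleneck 9, total now 9
augment #2: 2→6→3 bottleneck 2, total now 11
augment #3: 2→7→5→3 bottleneck 2, total now 13
augment #4: 2→7→0→1→3 bottleneck 3, total now 16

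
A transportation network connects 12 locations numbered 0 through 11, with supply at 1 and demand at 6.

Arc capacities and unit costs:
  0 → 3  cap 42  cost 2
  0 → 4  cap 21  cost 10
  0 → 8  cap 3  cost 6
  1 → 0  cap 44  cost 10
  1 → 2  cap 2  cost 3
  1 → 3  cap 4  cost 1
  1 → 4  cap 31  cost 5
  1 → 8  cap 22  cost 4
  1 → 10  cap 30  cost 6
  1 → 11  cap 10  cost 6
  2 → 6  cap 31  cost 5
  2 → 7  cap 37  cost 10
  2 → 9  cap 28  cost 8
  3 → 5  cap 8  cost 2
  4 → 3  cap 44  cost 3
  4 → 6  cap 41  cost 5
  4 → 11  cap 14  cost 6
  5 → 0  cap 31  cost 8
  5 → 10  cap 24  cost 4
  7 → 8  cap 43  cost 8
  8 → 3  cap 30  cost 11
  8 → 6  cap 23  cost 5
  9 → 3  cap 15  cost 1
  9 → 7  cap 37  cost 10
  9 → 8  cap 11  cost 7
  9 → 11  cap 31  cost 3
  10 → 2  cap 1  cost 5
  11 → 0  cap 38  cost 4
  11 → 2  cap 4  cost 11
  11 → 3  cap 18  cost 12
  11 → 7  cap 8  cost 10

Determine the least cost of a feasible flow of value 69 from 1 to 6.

shortest-cost path #1: 1→2→6 push 2 @ unit cost 8 (adds 16)
shortest-cost path #2: 1→8→6 push 22 @ unit cost 9 (adds 198)
shortest-cost path #3: 1→4→6 push 31 @ unit cost 10 (adds 310)
shortest-cost path #4: 1→10→2→6 push 1 @ unit cost 16 (adds 16)
shortest-cost path #5: 1→0→8→6 push 1 @ unit cost 21 (adds 21)
shortest-cost path #6: 1→11→2→6 push 4 @ unit cost 22 (adds 88)
shortest-cost path #7: 1→0→4→6 push 8 @ unit cost 25 (adds 200)
total cost = 849

Minimum cost for 69 units: 849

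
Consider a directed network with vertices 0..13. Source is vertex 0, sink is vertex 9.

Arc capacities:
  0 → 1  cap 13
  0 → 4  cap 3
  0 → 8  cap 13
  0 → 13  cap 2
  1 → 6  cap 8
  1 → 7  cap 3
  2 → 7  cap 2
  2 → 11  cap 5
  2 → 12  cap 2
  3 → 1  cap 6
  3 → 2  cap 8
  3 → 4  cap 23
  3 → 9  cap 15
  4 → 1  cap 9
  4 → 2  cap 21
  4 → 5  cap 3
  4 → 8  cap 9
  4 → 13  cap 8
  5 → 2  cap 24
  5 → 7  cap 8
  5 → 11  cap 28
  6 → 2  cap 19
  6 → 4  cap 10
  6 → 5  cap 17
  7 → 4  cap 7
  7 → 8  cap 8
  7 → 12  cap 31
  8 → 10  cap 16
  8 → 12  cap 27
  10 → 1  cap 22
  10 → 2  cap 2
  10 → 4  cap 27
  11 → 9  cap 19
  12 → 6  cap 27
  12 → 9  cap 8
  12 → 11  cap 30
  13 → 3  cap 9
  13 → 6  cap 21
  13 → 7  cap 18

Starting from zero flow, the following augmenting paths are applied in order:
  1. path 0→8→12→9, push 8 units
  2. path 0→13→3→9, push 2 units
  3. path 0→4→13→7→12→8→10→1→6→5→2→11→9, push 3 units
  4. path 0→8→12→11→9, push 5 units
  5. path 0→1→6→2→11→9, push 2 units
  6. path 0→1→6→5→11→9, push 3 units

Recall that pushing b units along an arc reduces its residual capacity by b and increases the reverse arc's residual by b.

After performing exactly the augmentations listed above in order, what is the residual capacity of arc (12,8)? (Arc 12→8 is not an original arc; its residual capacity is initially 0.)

Residual capacity of (12,8): 10

after path 1 (0→8→12→9, push 8): res(12,8)=8
after path 2 (0→13→3→9, push 2): res(12,8)=8
after path 3 (0→4→13→7→12→8→10→1→6→5→2→11→9, push 3): res(12,8)=5
after path 4 (0→8→12→11→9, push 5): res(12,8)=10
after path 5 (0→1→6→2→11→9, push 2): res(12,8)=10
after path 6 (0→1→6→5→11→9, push 3): res(12,8)=10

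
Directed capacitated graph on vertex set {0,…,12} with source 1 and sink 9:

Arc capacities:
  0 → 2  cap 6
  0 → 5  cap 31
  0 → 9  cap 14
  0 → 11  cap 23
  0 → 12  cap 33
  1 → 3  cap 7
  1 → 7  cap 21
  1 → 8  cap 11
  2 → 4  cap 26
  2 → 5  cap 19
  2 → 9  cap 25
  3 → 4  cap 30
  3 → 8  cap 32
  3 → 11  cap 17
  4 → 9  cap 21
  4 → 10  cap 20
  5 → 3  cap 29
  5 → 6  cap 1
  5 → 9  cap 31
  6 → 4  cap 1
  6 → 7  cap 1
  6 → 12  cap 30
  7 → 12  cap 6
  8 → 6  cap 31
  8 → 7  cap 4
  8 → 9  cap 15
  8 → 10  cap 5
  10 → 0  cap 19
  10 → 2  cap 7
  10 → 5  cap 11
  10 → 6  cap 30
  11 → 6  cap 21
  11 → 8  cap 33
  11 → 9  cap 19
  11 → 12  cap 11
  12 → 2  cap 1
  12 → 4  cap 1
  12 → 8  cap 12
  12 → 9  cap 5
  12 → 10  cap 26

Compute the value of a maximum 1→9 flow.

augment #1: 1→8→9 bottleneck 11, total now 11
augment #2: 1→3→4→9 bottleneck 7, total now 18
augment #3: 1→7→12→9 bottleneck 5, total now 23
augment #4: 1→7→12→2→9 bottleneck 1, total now 24

Maximum flow value: 24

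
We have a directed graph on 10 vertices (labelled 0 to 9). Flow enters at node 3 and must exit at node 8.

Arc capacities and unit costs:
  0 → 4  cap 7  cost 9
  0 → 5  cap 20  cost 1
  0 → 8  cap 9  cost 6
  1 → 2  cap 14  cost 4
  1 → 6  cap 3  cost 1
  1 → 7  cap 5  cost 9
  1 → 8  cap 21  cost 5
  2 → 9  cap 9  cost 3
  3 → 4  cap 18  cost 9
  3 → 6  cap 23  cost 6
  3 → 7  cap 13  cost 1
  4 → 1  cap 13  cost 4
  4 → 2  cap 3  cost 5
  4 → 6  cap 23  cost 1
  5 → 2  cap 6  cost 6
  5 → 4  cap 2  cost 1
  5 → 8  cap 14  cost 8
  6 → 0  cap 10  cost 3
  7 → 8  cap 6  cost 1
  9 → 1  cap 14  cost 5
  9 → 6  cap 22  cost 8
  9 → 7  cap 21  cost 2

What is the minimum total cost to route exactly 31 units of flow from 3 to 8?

shortest-cost path #1: 3→7→8 push 6 @ unit cost 2 (adds 12)
shortest-cost path #2: 3→6→0→8 push 9 @ unit cost 15 (adds 135)
shortest-cost path #3: 3→4→1→8 push 13 @ unit cost 18 (adds 234)
shortest-cost path #4: 3→6→0→5→8 push 1 @ unit cost 18 (adds 18)
shortest-cost path #5: 3→4→2→9→1→8 push 2 @ unit cost 27 (adds 54)
total cost = 453

Minimum cost for 31 units: 453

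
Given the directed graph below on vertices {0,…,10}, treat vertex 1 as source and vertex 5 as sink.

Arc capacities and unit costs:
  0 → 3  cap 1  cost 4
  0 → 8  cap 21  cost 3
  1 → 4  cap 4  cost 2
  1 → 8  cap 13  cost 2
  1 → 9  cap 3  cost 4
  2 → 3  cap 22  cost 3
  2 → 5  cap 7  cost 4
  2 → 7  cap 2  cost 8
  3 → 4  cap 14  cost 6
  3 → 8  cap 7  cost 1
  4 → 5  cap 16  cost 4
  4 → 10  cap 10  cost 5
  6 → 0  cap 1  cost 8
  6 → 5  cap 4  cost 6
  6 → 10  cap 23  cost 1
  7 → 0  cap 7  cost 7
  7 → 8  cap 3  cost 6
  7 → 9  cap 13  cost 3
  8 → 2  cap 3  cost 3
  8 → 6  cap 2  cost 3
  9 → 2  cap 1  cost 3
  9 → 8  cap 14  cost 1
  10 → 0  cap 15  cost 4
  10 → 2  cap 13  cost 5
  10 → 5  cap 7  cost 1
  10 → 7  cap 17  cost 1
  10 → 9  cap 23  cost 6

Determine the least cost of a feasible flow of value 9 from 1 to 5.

shortest-cost path #1: 1→4→5 push 4 @ unit cost 6 (adds 24)
shortest-cost path #2: 1→8→6→10→5 push 2 @ unit cost 7 (adds 14)
shortest-cost path #3: 1→8→2→5 push 3 @ unit cost 9 (adds 27)
total cost = 65

Minimum cost for 9 units: 65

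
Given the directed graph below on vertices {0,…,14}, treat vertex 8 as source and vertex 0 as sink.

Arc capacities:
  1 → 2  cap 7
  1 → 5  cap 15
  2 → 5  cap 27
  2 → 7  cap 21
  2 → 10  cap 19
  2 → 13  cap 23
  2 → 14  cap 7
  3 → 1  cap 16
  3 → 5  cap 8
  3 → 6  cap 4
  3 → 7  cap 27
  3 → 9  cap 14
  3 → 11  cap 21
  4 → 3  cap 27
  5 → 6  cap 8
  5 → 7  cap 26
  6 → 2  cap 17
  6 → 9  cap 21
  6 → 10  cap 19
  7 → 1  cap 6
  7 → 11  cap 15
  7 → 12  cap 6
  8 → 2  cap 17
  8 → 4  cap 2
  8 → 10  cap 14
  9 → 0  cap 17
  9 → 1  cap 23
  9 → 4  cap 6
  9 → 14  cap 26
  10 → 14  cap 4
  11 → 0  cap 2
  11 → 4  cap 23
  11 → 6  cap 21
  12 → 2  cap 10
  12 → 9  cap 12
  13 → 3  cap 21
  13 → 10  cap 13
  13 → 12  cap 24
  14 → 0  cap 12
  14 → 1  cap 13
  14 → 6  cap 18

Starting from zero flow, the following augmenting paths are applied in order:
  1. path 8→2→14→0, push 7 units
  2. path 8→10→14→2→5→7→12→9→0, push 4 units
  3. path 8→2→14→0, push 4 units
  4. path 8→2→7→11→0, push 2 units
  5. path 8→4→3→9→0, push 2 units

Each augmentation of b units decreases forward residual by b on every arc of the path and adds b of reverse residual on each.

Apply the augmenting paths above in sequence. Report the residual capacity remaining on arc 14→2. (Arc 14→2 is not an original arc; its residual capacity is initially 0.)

Residual capacity of (14,2): 7

after path 1 (8→2→14→0, push 7): res(14,2)=7
after path 2 (8→10→14→2→5→7→12→9→0, push 4): res(14,2)=3
after path 3 (8→2→14→0, push 4): res(14,2)=7
after path 4 (8→2→7→11→0, push 2): res(14,2)=7
after path 5 (8→4→3→9→0, push 2): res(14,2)=7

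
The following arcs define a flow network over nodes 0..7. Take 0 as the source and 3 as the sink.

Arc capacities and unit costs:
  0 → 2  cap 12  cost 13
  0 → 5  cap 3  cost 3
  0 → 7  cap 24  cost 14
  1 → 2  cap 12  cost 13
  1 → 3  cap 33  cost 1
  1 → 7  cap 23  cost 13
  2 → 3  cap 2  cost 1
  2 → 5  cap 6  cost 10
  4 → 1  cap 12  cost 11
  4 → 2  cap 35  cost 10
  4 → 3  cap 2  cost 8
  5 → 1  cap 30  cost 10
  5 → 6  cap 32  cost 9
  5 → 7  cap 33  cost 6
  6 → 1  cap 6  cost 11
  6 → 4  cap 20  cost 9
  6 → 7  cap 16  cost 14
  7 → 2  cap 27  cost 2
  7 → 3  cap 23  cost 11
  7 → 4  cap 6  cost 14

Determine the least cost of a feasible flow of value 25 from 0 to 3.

shortest-cost path #1: 0→5→7→2→3 push 2 @ unit cost 12 (adds 24)
shortest-cost path #2: 0→5→1→3 push 1 @ unit cost 14 (adds 14)
shortest-cost path #3: 0→2→7→5→1→3 push 2 @ unit cost 16 (adds 32)
shortest-cost path #4: 0→7→3 push 20 @ unit cost 25 (adds 500)
total cost = 570

Minimum cost for 25 units: 570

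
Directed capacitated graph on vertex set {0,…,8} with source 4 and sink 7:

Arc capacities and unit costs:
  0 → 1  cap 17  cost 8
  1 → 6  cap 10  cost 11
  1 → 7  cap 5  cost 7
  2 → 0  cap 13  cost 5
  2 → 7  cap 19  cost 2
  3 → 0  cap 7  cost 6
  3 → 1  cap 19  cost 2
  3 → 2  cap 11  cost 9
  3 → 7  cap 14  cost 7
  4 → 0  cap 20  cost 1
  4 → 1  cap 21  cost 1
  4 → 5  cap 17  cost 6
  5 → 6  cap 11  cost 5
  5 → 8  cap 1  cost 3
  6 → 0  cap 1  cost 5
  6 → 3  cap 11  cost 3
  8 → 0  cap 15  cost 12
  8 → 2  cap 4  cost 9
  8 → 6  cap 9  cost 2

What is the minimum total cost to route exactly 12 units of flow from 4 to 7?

Minimum cost for 12 units: 186

shortest-cost path #1: 4→1→7 push 5 @ unit cost 8 (adds 40)
shortest-cost path #2: 4→5→8→2→7 push 1 @ unit cost 20 (adds 20)
shortest-cost path #3: 4→5→6→3→7 push 6 @ unit cost 21 (adds 126)
total cost = 186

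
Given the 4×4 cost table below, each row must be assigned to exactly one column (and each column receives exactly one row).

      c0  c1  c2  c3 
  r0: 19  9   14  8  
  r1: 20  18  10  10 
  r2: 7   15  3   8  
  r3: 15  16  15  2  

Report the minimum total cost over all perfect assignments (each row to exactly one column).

Minimum assignment cost: 28

optimal assignment: row0→col1 (cost 9), row1→col2 (cost 10), row2→col0 (cost 7), row3→col3 (cost 2)
total = 9 + 10 + 7 + 2 = 28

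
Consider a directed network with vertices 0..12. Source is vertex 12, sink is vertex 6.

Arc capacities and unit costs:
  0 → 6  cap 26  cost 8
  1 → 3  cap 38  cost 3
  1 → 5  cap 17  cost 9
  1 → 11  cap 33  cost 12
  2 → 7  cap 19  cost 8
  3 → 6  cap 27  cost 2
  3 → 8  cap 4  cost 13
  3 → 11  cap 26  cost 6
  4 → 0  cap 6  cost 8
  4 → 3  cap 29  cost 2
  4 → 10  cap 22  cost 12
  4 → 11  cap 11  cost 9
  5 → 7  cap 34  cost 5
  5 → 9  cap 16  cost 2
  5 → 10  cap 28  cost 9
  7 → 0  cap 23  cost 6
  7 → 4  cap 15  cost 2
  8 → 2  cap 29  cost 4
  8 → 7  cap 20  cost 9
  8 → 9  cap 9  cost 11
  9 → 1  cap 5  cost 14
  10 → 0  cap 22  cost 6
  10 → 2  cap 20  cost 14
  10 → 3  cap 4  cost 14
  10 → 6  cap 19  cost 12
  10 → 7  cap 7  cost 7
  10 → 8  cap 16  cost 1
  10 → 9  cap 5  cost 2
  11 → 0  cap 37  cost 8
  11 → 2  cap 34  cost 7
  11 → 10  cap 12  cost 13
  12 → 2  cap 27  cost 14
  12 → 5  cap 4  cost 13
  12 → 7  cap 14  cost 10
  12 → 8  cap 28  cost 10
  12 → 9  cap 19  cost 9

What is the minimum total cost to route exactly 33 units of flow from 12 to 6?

Minimum cost for 33 units: 814

shortest-cost path #1: 12→7→4→3→6 push 14 @ unit cost 16 (adds 224)
shortest-cost path #2: 12→5→7→4→3→6 push 1 @ unit cost 24 (adds 24)
shortest-cost path #3: 12→9→1→3→6 push 5 @ unit cost 28 (adds 140)
shortest-cost path #4: 12→5→7→0→6 push 3 @ unit cost 32 (adds 96)
shortest-cost path #5: 12→8→7→0→6 push 10 @ unit cost 33 (adds 330)
total cost = 814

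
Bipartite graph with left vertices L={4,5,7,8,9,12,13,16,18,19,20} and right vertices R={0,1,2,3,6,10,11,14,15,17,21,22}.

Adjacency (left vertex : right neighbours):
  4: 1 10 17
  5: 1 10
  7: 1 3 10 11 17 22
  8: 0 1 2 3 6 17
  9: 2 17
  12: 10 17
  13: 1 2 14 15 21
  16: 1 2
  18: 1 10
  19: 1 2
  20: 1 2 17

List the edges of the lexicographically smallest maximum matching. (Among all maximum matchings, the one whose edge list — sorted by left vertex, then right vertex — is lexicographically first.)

Lex-smallest maximum matching: {(4,1), (5,10), (7,3), (8,0), (9,2), (12,17), (13,14)}

|M| = 7 (so the lex-smallest maximum matching has 7 edges)
process left vertices in ascending order; for each, take the smallest-labelled available neighbour that still permits 7 edges overall, or leave it unmatched if none does
lex-smallest matching: {4-1, 5-10, 7-3, 8-0, 9-2, 12-17, 13-14}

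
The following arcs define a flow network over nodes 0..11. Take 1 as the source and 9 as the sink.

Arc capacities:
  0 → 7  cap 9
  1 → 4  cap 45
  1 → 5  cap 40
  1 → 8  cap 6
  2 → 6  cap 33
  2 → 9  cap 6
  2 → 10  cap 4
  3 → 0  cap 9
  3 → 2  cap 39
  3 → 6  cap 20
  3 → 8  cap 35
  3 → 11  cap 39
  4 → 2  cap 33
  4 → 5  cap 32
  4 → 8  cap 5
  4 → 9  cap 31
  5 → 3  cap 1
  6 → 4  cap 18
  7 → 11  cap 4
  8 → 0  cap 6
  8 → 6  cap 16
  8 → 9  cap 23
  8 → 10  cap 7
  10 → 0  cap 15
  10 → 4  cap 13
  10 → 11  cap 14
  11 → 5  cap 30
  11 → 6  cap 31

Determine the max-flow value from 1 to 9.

augment #1: 1→4→9 bottleneck 31, total now 31
augment #2: 1→8→9 bottleneck 6, total now 37
augment #3: 1→4→2→9 bottleneck 6, total now 43
augment #4: 1→4→8→9 bottleneck 5, total now 48
augment #5: 1→5→3→8→9 bottleneck 1, total now 49

Maximum flow value: 49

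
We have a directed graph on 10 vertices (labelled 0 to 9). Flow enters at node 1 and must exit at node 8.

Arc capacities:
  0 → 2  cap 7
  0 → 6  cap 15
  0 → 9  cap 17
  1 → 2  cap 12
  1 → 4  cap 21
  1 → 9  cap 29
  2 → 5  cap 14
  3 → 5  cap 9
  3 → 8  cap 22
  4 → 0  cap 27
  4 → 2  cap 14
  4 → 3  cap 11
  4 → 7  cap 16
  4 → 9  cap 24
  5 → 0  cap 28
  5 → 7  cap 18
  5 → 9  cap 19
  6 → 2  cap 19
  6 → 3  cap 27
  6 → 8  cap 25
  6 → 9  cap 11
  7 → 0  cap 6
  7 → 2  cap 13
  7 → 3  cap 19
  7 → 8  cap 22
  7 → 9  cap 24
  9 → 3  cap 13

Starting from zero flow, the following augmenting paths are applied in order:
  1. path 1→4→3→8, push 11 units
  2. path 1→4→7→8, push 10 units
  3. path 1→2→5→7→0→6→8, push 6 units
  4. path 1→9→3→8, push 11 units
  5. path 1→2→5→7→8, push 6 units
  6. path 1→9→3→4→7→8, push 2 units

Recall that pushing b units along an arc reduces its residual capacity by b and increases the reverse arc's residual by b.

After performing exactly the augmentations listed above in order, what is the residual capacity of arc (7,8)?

Residual capacity of (7,8): 4

after path 1 (1→4→3→8, push 11): res(7,8)=22
after path 2 (1→4→7→8, push 10): res(7,8)=12
after path 3 (1→2→5→7→0→6→8, push 6): res(7,8)=12
after path 4 (1→9→3→8, push 11): res(7,8)=12
after path 5 (1→2→5→7→8, push 6): res(7,8)=6
after path 6 (1→9→3→4→7→8, push 2): res(7,8)=4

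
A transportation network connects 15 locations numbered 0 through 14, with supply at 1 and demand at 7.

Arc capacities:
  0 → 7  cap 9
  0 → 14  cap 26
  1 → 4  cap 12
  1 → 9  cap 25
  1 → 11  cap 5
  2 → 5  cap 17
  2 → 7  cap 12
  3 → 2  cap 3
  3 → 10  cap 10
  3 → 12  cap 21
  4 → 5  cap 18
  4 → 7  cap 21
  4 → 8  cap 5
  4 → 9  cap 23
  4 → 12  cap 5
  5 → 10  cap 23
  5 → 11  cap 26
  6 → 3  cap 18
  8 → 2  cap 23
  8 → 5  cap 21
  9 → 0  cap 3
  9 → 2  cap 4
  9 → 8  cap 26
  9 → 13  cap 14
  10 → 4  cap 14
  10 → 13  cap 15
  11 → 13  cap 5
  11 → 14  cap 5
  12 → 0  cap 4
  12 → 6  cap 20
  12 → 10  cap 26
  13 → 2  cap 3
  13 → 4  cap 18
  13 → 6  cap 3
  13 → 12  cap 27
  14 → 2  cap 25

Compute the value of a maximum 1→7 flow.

augment #1: 1→4→7 bottleneck 12, total now 12
augment #2: 1→9→0→7 bottleneck 3, total now 15
augment #3: 1→9→2→7 bottleneck 4, total now 19
augment #4: 1→9→8→2→7 bottleneck 8, total now 27
augment #5: 1→9→13→4→7 bottleneck 9, total now 36
augment #6: 1→9→13→12→0→7 bottleneck 1, total now 37
augment #7: 1→11→13→12→0→7 bottleneck 3, total now 40

Maximum flow value: 40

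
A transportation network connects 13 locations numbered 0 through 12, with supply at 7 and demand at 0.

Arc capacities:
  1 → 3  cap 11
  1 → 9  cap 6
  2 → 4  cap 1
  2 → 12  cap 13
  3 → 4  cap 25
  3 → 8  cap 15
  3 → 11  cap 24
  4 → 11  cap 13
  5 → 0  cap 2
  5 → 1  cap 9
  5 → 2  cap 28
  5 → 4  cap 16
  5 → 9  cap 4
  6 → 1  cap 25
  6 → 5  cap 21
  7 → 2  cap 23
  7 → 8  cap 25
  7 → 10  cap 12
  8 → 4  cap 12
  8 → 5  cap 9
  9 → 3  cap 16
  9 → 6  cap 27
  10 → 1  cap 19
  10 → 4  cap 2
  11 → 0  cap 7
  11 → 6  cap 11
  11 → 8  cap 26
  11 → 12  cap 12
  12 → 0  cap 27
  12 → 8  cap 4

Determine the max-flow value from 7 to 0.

augment #1: 7→2→12→0 bottleneck 13, total now 13
augment #2: 7→8→5→0 bottleneck 2, total now 15
augment #3: 7→2→4→11→0 bottleneck 1, total now 16
augment #4: 7→8→4→11→0 bottleneck 6, total now 22
augment #5: 7→8→4→11→12→0 bottleneck 6, total now 28
augment #6: 7→10→1→3→11→12→0 bottleneck 6, total now 34

Maximum flow value: 34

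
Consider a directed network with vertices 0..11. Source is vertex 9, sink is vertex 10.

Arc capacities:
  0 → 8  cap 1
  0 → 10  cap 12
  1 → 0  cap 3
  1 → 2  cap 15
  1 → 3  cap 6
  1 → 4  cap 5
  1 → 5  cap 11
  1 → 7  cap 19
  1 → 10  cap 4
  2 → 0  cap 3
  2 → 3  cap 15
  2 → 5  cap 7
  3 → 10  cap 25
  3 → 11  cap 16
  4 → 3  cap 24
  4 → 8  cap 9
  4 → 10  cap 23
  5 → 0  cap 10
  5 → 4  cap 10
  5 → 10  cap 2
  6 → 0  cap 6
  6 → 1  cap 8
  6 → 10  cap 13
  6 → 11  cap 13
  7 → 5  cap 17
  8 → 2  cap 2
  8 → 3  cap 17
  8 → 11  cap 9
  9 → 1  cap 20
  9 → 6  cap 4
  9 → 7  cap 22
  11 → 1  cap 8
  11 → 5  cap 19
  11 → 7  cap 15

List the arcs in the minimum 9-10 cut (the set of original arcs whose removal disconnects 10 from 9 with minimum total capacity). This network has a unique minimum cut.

Min-cut arcs: {(7,5), (9,1), (9,6)} (total capacity 41)

augment #1: 9→1→10 push 4
augment #2: 9→6→10 push 4
augment #3: 9→1→0→10 push 3
augment #4: 9→1→3→10 push 6
augment #5: 9→1→4→10 push 5
augment #6: 9→1→5→10 push 2
augment #7: 9→7→5→0→10 push 9
augment #8: 9→7→5→4→10 push 8
max flow = 41; residual-reachable set from 9 gives S-side
cut edges (S→T): {(7,5), (9,1), (9,6)} total cap 41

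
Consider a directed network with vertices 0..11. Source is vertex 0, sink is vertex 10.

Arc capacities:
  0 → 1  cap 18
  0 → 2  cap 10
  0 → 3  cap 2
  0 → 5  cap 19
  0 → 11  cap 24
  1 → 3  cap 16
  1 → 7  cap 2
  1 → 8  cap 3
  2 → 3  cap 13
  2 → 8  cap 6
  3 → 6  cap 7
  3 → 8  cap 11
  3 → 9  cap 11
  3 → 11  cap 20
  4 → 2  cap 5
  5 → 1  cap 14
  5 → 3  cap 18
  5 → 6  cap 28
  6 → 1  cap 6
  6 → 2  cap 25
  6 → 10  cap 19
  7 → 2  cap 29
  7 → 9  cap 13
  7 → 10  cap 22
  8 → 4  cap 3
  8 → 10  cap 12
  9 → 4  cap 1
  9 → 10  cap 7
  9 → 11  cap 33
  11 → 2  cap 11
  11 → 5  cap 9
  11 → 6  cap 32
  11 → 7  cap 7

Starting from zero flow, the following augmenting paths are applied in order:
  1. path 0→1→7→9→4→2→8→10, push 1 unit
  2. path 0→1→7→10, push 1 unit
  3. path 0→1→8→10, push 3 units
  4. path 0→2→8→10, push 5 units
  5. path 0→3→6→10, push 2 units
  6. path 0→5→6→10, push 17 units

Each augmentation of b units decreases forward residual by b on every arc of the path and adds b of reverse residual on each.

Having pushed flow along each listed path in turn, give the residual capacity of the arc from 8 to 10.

after path 1 (0→1→7→9→4→2→8→10, push 1): res(8,10)=11
after path 2 (0→1→7→10, push 1): res(8,10)=11
after path 3 (0→1→8→10, push 3): res(8,10)=8
after path 4 (0→2→8→10, push 5): res(8,10)=3
after path 5 (0→3→6→10, push 2): res(8,10)=3
after path 6 (0→5→6→10, push 17): res(8,10)=3

Residual capacity of (8,10): 3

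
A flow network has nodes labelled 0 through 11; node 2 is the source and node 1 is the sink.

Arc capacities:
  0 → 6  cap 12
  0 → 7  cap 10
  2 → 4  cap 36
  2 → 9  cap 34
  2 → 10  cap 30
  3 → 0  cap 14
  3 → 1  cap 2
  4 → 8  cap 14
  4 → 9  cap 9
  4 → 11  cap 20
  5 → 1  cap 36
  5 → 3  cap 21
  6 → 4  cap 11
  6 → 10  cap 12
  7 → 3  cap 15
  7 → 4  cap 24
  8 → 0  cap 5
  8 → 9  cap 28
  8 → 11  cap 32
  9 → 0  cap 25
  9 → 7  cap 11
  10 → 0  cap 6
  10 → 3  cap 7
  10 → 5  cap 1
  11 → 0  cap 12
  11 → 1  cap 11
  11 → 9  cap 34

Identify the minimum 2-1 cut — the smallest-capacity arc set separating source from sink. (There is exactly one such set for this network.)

Min-cut arcs: {(3,1), (10,5), (11,1)} (total capacity 14)

augment #1: 2→4→11→1 push 11
augment #2: 2→10→3→1 push 2
augment #3: 2→10→5→1 push 1
max flow = 14; residual-reachable set from 2 gives S-side
cut edges (S→T): {(3,1), (10,5), (11,1)} total cap 14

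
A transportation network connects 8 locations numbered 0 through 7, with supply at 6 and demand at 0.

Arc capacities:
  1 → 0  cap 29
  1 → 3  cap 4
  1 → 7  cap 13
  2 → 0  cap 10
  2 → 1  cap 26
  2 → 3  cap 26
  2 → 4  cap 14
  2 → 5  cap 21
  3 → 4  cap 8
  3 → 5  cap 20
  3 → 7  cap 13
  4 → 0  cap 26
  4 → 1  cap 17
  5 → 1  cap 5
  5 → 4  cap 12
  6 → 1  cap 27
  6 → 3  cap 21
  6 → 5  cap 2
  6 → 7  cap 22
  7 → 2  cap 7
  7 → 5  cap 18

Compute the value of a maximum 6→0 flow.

augment #1: 6→1→0 bottleneck 27, total now 27
augment #2: 6→3→4→0 bottleneck 8, total now 35
augment #3: 6→5→1→0 bottleneck 2, total now 37
augment #4: 6→7→2→0 bottleneck 7, total now 44
augment #5: 6→3→5→4→0 bottleneck 12, total now 56

Maximum flow value: 56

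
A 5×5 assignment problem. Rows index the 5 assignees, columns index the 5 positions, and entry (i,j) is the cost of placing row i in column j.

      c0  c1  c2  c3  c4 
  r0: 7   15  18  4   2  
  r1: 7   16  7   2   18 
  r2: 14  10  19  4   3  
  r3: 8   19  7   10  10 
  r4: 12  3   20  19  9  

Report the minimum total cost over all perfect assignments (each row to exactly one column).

optimal assignment: row0→col0 (cost 7), row1→col3 (cost 2), row2→col4 (cost 3), row3→col2 (cost 7), row4→col1 (cost 3)
total = 7 + 2 + 3 + 7 + 3 = 22

Minimum assignment cost: 22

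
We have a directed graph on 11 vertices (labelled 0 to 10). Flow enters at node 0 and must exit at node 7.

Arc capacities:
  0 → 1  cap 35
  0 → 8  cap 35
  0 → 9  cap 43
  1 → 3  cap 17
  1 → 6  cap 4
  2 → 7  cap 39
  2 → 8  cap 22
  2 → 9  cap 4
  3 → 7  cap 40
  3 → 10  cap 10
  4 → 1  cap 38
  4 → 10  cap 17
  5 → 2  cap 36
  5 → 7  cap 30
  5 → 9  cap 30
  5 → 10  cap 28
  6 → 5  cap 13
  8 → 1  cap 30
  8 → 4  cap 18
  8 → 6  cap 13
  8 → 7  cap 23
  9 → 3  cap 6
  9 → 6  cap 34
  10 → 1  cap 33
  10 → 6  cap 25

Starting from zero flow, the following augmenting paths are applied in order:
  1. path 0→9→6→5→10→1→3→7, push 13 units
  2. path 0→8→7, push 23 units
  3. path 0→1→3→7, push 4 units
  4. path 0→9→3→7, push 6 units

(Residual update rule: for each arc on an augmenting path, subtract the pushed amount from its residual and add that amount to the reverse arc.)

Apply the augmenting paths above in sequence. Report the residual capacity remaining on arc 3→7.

Residual capacity of (3,7): 17

after path 1 (0→9→6→5→10→1→3→7, push 13): res(3,7)=27
after path 2 (0→8→7, push 23): res(3,7)=27
after path 3 (0→1→3→7, push 4): res(3,7)=23
after path 4 (0→9→3→7, push 6): res(3,7)=17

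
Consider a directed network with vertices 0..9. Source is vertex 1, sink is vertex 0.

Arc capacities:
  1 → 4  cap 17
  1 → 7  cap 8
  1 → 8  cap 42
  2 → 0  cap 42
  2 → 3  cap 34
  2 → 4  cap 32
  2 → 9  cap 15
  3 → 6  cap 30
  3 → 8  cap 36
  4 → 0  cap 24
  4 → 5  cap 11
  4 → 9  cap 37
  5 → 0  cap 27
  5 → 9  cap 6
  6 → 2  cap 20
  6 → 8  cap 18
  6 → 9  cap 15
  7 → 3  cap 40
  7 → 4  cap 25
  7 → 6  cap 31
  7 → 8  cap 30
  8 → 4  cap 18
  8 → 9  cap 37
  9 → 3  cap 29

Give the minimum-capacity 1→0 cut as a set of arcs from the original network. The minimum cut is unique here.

augment #1: 1→4→0 push 17
augment #2: 1→7→4→0 push 7
augment #3: 1→7→4→5→0 push 1
augment #4: 1→8→4→5→0 push 10
augment #5: 1→8→4→7→6→2→0 push 8
augment #6: 1→8→9→3→6→2→0 push 12
max flow = 55; residual-reachable set from 1 gives S-side
cut edges (S→T): {(4,0), (4,5), (6,2)} total cap 55

Min-cut arcs: {(4,0), (4,5), (6,2)} (total capacity 55)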